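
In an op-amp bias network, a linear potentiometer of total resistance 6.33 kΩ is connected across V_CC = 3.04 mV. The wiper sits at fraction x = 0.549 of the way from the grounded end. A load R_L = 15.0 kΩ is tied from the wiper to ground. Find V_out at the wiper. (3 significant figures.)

Split the track: R_lower = x·R_p = 3.475 kΩ, R_upper = (1−x)·R_p = 2.855 kΩ.
R_L loads the lower segment: effective lower R = 2.821 kΩ.
Then V_out = V_CC · 2.821/(2.855 + 2.821) = 1.511 mV.

V_out ≈ 1.51 mV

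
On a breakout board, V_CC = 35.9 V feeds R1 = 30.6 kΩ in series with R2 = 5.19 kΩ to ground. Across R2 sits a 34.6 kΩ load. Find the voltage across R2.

First combine the lower leg with the load: R2 ‖ R_L = 4.513 kΩ.
Now apply the divider: V_out = 35.9 × 0.1285 = 4.614 V.
(Unloaded it would be 5.21 V; the load pulls it down.)

V_out ≈ 4.61 V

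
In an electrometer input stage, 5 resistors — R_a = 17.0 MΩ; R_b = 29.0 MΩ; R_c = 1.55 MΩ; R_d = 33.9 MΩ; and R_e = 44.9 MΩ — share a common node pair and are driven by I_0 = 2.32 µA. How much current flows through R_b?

I ≈ 0.101 µA

ΣG = 1/17.0 + 1/29.0 + 1/1.55 + 1/33.9 + 1/44.9 = 0.7902.
R_b takes the fraction G_k/ΣG = 0.03448/0.7902 = 0.04364, so I = 2.32 × 0.04364 = 0.1012 µA.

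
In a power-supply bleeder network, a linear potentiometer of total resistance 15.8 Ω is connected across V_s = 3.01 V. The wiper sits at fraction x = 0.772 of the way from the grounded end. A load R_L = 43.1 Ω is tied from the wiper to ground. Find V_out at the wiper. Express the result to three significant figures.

V_out ≈ 2.18 V

Split the track: R_lower = x·R_p = 12.20 Ω, R_upper = (1−x)·R_p = 3.602 Ω.
Lower segment in parallel with the load: 12.20 ‖ 43.1 = 9.507 Ω.
Loaded-divider output: V_out = 3.01 × 0.7252 = 2.183 V.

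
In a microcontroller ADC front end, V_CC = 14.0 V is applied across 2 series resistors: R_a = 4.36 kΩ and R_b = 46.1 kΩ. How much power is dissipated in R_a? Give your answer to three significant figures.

P ≈ 0.336 mW

ΣR = 50.46 kΩ → I = 14.0/50.46 = 0.2774 mA.
P(R_a) = I²·R_a = (0.2774)² × 4.36 = 0.3356 mW.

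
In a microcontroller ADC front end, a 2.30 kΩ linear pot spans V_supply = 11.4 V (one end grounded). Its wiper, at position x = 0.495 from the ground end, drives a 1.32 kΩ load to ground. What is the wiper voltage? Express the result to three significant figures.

The pot divides into 1.161 kΩ above the wiper and 1.138 kΩ below.
Lower segment in parallel with the load: 1.138 ‖ 1.32 = 0.6113 kΩ.
V_out = 11.4 × 0.6113/(1.161 + 0.6113) = 3.931 V.

V_out ≈ 3.93 V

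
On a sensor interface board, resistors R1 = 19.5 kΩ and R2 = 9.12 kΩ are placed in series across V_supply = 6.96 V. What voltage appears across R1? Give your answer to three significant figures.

ΣR = 19.5 + 9.12 = 28.62 kΩ.
V = V_supply · R/ΣR = 6.96 × 0.6813 = 4.742 V.

V ≈ 4.74 V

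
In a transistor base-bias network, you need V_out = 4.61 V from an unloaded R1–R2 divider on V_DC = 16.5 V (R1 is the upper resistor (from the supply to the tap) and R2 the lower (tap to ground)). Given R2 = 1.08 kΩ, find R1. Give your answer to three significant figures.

R1 ≈ 2.79 kΩ

V_out/V_DC = R2/(R1+R2) = 0.2794.
Rearranging, R1 = R2·(1−k)/k = 1.08 × 2.579 = 2.786 kΩ.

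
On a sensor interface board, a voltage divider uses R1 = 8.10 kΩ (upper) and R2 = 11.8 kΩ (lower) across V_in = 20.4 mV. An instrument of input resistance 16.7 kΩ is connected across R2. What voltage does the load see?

V_out ≈ 9.39 mV

The load sits in parallel with R2, giving an effective lower resistance R2' = R2·R_L/(R2+R_L) = 6.914 kΩ.
Then V_out = V_in · R2'/(R1 + R2') = 20.4 × 6.914/15.01 = 9.395 mV.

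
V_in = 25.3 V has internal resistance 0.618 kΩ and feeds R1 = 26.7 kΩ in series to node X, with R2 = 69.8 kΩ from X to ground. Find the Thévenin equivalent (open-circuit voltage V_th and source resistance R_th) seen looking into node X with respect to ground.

V_th ≈ 18.2 V, R_th ≈ 19.6 kΩ

R1' = 0.618 + 26.7 = 27.32 kΩ (source resistance + R1).
Open-circuit (no load on X): V_th = V_in · R2/(R1' + R2) = 25.3 × 69.8/(27.32 + 69.8) = 18.18 V.
Zeroing V_in shorts the top of R1' to ground, so R_th = R1' ‖ R2 = 19.63 kΩ.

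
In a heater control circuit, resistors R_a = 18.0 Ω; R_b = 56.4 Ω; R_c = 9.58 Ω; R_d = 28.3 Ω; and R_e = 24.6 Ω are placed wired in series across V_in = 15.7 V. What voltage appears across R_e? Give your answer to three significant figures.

V ≈ 2.82 V

Total series resistance ΣR = 18.0 + 56.4 + 9.58 + 28.3 + 24.6 = 136.9 Ω.
V = V_in · R/ΣR = 15.7 × 0.1797 = 2.822 V.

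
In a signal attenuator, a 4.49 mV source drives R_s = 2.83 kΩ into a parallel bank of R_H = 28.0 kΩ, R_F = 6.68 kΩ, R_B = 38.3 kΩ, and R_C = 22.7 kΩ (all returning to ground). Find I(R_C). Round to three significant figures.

I ≈ 0.115 µA

Equivalent of the parallel group: R_p = 3.913 kΩ.
V_A = 4.49 × 3.913/6.743 = 2.605 mV.
Branch current I = V_A/R_C = 2.605/22.7 = 0.1148 µA.
(Check via current divider: I_total = 0.6659 µA; share G_k/ΣG = 0.1724 → same result.)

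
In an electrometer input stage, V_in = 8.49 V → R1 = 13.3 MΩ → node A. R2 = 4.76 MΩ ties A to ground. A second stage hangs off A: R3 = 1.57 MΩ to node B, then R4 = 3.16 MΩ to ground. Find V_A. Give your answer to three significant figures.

The second stage (R3 + R4 = 4.730 MΩ) loads node A in parallel with R2.
Effective lower resistance at A: R2 ‖ 4.730 = 2.372 MΩ.
V_A = 8.49 × 2.372/(13.3 + 2.372) = 1.285 V.

V_A ≈ 1.29 V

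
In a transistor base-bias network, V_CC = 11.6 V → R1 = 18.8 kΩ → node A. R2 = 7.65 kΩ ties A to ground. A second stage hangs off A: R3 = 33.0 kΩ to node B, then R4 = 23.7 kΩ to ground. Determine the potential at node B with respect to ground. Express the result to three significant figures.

Node A sees R2 in parallel with the series input of stage 2, R3 + R4 = 56.70 kΩ.
Effective lower resistance at A: R2 ‖ 56.70 = 6.741 kΩ.
First divider: V_A = V_CC · 6.741/(18.8 + 6.741) = 3.061 V.
V_B = V_A × 0.4180 = 1.280 V.

V_B ≈ 1.28 V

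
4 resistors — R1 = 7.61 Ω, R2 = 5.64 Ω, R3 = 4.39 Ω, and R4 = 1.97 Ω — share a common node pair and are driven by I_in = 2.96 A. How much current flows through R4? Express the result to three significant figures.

I ≈ 1.44 A

Conductances: ΣG = 1/7.61 + 1/5.64 + 1/4.39 + 1/1.97 = 1.044 (1/Ω).
R4 takes the fraction G_k/ΣG = 0.5076/1.044 = 0.4862, so I = 2.96 × 0.4862 = 1.439 A.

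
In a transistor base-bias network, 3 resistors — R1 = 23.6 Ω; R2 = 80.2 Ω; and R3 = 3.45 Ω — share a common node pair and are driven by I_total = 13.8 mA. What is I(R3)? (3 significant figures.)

Conductances: ΣG = 1/23.6 + 1/80.2 + 1/3.45 = 0.3447 (1/Ω).
Current divider: I(R3) = I_total · G_k/ΣG = 13.8 × (0.2899/0.3447) = 13.8 × 0.8409 = 11.60 mA.

I ≈ 11.6 mA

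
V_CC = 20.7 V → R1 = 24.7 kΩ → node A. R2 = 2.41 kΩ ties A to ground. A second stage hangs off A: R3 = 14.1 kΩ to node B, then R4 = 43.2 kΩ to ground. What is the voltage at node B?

V_B ≈ 1.34 V

Looking into the second stage from A: R3 + R4 = 57.30 kΩ appears in parallel with R2.
R2 ‖ (R3+R4) = 2.313 kΩ.
First divider: V_A = V_CC · 2.313/(24.7 + 2.313) = 1.772 V.
Then the unloaded second divider: V_B = V_A × R4/(R3+R4) = 1.772 × 0.7539 = 1.336 V.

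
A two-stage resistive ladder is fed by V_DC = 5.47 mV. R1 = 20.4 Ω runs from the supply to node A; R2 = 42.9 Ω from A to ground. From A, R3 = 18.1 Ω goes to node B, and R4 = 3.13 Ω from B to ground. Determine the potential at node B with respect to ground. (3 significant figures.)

V_B ≈ 0.331 mV

Node A sees R2 in parallel with the series input of stage 2, R3 + R4 = 21.23 Ω.
Effective lower resistance at A: R2 ‖ 21.23 = 14.20 Ω.
So V_A = 5.47 × 0.4104 = 2.245 mV.
V_B = V_A × 0.1474 = 0.3310 mV.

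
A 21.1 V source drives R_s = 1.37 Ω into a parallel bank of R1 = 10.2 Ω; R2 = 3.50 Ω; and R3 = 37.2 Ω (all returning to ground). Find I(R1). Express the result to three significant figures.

I ≈ 1.32 A

Combine the parallel branches: R_p = (1/10.2 + 1/3.50 + 1/37.2)⁻¹ = 2.435 Ω.
Node voltage V_A = V_DC · R_p/(R_s + R_p) = 21.1 × 0.6400 = 13.50 V.
Branch current I = V_A/R1 = 13.50/10.2 = 1.324 A.
(Check via current divider: I_total = 5.545 A; share G_k/ΣG = 0.2388 → same result.)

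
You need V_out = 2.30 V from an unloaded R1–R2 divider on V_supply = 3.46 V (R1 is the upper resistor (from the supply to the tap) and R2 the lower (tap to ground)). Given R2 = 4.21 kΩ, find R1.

R1 ≈ 2.12 kΩ

Required fraction k = V_out/V_supply = 0.6647.
R1 = R2·(1/k − 1) = 4.21 × 0.5043 = 2.123 kΩ.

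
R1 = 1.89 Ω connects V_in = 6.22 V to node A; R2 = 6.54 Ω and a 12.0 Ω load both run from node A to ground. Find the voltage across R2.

V_out ≈ 4.30 V

The load sits in parallel with R2, giving an effective lower resistance R2' = R2·R_L/(R2+R_L) = 4.233 Ω.
Now apply the divider: V_out = 6.22 × 0.6913 = 4.300 V.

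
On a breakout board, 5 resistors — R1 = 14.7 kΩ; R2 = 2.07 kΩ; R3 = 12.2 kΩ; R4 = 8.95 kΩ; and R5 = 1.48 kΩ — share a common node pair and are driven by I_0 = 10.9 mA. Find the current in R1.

I ≈ 0.522 mA

Total conductance ΣG = 1/14.7 + 1/2.07 + 1/12.2 + 1/8.95 + 1/1.48 = 1.420 (units of 1/kΩ).
By the current-divider rule, I = I_0 · G_k/ΣG = 10.9 × 0.04789 = 0.5220 mA.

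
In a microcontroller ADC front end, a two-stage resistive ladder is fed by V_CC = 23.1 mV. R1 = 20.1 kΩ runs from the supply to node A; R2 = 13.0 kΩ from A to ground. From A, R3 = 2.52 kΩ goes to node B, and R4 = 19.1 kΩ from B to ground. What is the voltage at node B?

Looking into the second stage from A: R3 + R4 = 21.62 kΩ appears in parallel with R2.
Effective lower resistance at A: R2 ‖ 21.62 = 8.118 kΩ.
V_A = 23.1 × 8.118/(20.1 + 8.118) = 6.646 mV.
V_B = V_A × 0.8834 = 5.871 mV.

V_B ≈ 5.87 mV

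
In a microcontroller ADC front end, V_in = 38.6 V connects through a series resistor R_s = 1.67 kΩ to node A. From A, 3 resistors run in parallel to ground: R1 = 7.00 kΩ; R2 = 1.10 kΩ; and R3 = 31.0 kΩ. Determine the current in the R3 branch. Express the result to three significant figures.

I ≈ 0.443 mA

Combine the parallel branches: R_p = (1/7.00 + 1/1.10 + 1/31.0)⁻¹ = 0.9223 kΩ.
V_A by voltage divider: V_A = 38.6 × 0.9223/(1.67 + 0.9223) = 13.73 V.
Branch current I = V_A/R3 = 13.73/31.0 = 0.4430 mA.
(Check via current divider: I_total = 14.89 mA; share G_k/ΣG = 0.02975 → same result.)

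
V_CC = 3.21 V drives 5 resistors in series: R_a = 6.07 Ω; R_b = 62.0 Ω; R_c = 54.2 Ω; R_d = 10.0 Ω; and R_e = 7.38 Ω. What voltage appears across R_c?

V ≈ 1.25 V

Total series resistance ΣR = 6.07 + 62.0 + 54.2 + 10.0 + 7.38 = 139.7 Ω.
Voltage divider: V = V_CC · (54.20 / 139.7) = 3.21 × 0.3881 = 1.246 V.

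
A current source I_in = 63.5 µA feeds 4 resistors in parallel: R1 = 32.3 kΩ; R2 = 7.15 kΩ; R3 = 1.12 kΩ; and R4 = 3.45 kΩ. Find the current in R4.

I ≈ 13.6 µA

Total conductance ΣG = 1/32.3 + 1/7.15 + 1/1.12 + 1/3.45 = 1.354 (units of 1/kΩ).
R4 takes the fraction G_k/ΣG = 0.2899/1.354 = 0.2141, so I = 63.5 × 0.2141 = 13.60 µA.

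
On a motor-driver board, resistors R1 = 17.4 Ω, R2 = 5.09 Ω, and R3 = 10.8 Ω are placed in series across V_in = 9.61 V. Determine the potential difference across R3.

Total series resistance ΣR = 17.4 + 5.09 + 10.8 = 33.29 Ω.
Voltage divider: V = V_in · (10.80 / 33.29) = 9.61 × 0.3244 = 3.118 V.

V ≈ 3.12 V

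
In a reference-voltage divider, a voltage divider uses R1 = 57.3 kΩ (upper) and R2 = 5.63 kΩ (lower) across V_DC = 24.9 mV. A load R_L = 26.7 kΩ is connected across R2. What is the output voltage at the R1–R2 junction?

First combine the lower leg with the load: R2 ‖ R_L = 4.650 kΩ.
Then V_out = V_DC · R2'/(R1 + R2') = 24.9 × 4.650/61.95 = 1.869 mV.

V_out ≈ 1.87 mV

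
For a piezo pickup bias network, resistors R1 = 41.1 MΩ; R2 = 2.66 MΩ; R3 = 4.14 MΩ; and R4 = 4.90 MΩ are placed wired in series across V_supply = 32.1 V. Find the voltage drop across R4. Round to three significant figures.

V ≈ 2.98 V

Series total: ΣR = 41.1 + 2.66 + 4.14 + 4.90 = 52.80 MΩ.
V = V_supply · R/ΣR = 32.1 × 0.09280 = 2.979 V.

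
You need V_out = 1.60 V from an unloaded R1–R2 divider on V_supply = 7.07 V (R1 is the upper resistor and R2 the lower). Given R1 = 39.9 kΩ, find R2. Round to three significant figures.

R2 ≈ 11.7 kΩ

V_out/V_supply = R2/(R1+R2) = 0.2263.
So R2 = R1 · V_out/(V_supply − V_out) = 39.9 × 1.60/(7.07 − 1.60) = 39.9 × 0.2925 = 11.67 kΩ.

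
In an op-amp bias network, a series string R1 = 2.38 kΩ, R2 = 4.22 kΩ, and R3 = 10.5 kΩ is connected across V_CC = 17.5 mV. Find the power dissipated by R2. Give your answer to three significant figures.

Series current I = V_CC/ΣR = 17.5/17.10 = 1.023 µA.
P(R2) = I²·R2 = (1.023)² × 4.22 = 4.420 nW.

P ≈ 4.42 nW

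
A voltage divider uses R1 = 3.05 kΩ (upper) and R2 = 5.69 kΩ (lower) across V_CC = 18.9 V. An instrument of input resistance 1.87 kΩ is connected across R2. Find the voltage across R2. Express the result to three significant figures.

The load sits in parallel with R2, giving an effective lower resistance R2' = R2·R_L/(R2+R_L) = 1.407 kΩ.
Now apply the divider: V_out = 18.9 × 0.3158 = 5.968 V.

V_out ≈ 5.97 V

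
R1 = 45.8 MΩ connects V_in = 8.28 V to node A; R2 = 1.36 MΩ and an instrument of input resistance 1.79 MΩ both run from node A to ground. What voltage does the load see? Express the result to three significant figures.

V_out ≈ 0.137 V

First combine the lower leg with the load: R2 ‖ R_L = 0.7728 MΩ.
Then V_out = V_in · R2'/(R1 + R2') = 8.28 × 0.7728/46.57 = 0.1374 V.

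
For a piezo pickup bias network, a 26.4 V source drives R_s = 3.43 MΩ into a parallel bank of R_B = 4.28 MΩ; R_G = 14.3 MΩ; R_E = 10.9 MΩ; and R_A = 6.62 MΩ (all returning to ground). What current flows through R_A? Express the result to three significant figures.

Parallel bank: R_p = 1/(1/4.28 + 1/14.3 + 1/10.9 + 1/6.62) = 1.830 MΩ.
V_A by voltage divider: V_A = 26.4 × 1.830/(3.43 + 1.830) = 9.186 V.
Branch current I = V_A/R_A = 9.186/6.62 = 1.388 µA.

I ≈ 1.39 µA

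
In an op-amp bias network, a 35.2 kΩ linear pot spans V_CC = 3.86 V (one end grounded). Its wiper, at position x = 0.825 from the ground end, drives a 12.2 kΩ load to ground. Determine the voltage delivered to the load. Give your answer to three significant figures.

Split the track: R_lower = x·R_p = 29.04 kΩ, R_upper = (1−x)·R_p = 6.160 kΩ.
(x·R_p) ‖ R_L = 8.591 kΩ.
Then V_out = V_CC · 8.591/(6.160 + 8.591) = 2.248 V.
(Unloaded: V_out = x·V_CC = 3.18 V.)

V_out ≈ 2.25 V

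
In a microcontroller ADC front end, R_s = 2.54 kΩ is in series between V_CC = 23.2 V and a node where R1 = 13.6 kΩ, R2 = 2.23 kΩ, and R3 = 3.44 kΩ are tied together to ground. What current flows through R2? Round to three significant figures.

I ≈ 3.40 mA

Parallel bank: R_p = 1/(1/13.6 + 1/2.23 + 1/3.44) = 1.231 kΩ.
V_A by voltage divider: V_A = 23.2 × 1.231/(2.54 + 1.231) = 7.571 V.
Branch current I = V_A/R2 = 7.571/2.23 = 3.395 mA.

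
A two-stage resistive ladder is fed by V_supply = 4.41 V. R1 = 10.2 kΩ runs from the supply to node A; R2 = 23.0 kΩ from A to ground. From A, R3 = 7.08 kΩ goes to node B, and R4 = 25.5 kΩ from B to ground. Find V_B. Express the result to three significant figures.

Node A sees R2 in parallel with the series input of stage 2, R3 + R4 = 32.58 kΩ.
R2 ‖ (R3+R4) = 13.48 kΩ.
V_A = 4.41 × 13.48/(10.2 + 13.48) = 2.511 V.
V_B = V_A × 0.7827 = 1.965 V.

V_B ≈ 1.97 V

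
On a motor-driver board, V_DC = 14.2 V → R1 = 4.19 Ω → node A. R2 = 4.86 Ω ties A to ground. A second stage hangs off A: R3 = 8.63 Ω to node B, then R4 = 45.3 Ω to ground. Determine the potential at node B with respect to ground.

The second stage (R3 + R4 = 53.93 Ω) loads node A in parallel with R2.
Effective lower resistance at A: R2 ‖ 53.93 = 4.458 Ω.
So V_A = 14.2 × 0.5155 = 7.320 V.
Then the unloaded second divider: V_B = V_A × R4/(R3+R4) = 7.320 × 0.8400 = 6.149 V.

V_B ≈ 6.15 V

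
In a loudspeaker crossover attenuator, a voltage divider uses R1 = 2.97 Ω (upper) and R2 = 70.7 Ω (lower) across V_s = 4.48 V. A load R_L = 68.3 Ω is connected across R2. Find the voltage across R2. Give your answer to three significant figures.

The load sits in parallel with R2, giving an effective lower resistance R2' = R2·R_L/(R2+R_L) = 34.74 Ω.
Voltage divider with the loaded lower leg: V_out = 4.48 × 34.74/(2.97 + 34.74) = 4.48 × 0.9212 = 4.127 V.

V_out ≈ 4.13 V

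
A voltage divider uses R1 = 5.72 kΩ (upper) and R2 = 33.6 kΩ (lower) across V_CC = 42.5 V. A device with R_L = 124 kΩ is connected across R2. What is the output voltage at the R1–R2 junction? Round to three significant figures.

R2 ‖ R_L = (33.6 × 124)/(33.6 + 124) = 26.44 kΩ.
Now apply the divider: V_out = 42.5 × 0.8221 = 34.94 V.
(Unloaded it would be 36.3 V; the load pulls it down.)

V_out ≈ 34.9 V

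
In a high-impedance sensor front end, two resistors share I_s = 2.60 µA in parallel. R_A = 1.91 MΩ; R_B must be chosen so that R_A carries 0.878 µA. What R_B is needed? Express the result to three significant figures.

R_B ≈ 0.974 MΩ

The fraction through R_A equals R_B/(R_A+R_B).
With f = 0.3377, R_B = R_A · f/(1−f) = 1.91 × 0.5099 = 0.9739 MΩ.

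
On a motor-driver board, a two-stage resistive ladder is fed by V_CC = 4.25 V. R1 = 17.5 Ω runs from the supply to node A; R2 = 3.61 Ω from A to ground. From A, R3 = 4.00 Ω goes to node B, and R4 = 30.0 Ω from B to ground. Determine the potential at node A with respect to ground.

V_A ≈ 0.668 V

Node A sees R2 in parallel with the series input of stage 2, R3 + R4 = 34.00 Ω.
R2 ‖ (R3+R4) = 3.263 Ω.
First divider: V_A = V_CC · 3.263/(17.5 + 3.263) = 0.6680 V.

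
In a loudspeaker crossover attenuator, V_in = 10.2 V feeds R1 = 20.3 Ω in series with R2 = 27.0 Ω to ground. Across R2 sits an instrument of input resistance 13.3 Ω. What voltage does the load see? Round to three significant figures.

V_out ≈ 3.11 V

First combine the lower leg with the load: R2 ‖ R_L = 8.911 Ω.
Voltage divider with the loaded lower leg: V_out = 10.2 × 8.911/(20.3 + 8.911) = 10.2 × 0.3050 = 3.111 V.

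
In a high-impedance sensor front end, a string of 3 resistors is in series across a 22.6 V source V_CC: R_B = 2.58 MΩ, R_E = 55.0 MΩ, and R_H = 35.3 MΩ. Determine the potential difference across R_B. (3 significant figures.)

V ≈ 0.628 V

Series total: ΣR = 2.58 + 55.0 + 35.3 = 92.88 MΩ.
Voltage divider: V = V_CC · (2.580 / 92.88) = 22.6 × 0.02778 = 0.6278 V.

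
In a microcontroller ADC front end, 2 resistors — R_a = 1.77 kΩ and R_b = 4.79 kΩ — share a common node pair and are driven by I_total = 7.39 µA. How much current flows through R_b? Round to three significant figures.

Two-branch current divider: I_k = I_total · R_other/(R_1 + R_2).
So I = 7.39 × 1.77/6.560 = 1.994 µA.

I ≈ 1.99 µA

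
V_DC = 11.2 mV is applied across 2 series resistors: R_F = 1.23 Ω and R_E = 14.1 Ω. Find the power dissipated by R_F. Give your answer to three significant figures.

P ≈ 0.657 µW

Series current I = V_DC/ΣR = 11.2/15.33 = 0.7306 mA.
V(R_F) = I·R = 0.8986 mV; P = V·I = 0.8986 × 0.7306 = 0.6565 µW.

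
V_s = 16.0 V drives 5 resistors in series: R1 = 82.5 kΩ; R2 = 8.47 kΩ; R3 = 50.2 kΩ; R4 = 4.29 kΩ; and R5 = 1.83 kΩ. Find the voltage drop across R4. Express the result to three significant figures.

V ≈ 0.466 V

ΣR = 82.5 + 8.47 + 50.2 + 4.29 + 1.83 = 147.3 kΩ.
By the voltage-divider rule, V = 16.0 × 4.290/147.3 = 0.4660 V.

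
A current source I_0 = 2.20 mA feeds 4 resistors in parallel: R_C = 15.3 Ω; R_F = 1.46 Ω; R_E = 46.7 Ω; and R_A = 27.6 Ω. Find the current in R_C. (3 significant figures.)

I ≈ 0.178 mA

Conductances: ΣG = 1/15.3 + 1/1.46 + 1/46.7 + 1/27.6 = 0.8079 (1/Ω).
By the current-divider rule, I = I_0 · G_k/ΣG = 2.20 × 0.08090 = 0.1780 mA.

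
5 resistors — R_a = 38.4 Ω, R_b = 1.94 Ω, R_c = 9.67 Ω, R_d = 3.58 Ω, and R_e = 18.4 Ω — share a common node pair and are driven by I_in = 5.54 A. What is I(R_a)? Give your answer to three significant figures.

ΣG = 1/38.4 + 1/1.94 + 1/9.67 + 1/3.58 + 1/18.4 = 0.9786.
Current divider: I(R_a) = I_in · G_k/ΣG = 5.54 × (0.02604/0.9786) = 5.54 × 0.02661 = 0.1474 A.

I ≈ 0.147 A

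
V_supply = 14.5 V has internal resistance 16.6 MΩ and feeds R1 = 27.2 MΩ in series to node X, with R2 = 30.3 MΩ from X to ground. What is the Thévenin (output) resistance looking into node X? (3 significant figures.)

R1' = 16.6 + 27.2 = 43.80 MΩ (source resistance + R1).
Looking into X with the source shorted: R_th = R1'·R2/(R1'+R2) = 43.80 × 30.3/74.10 = 17.91 MΩ.

R_th ≈ 17.9 MΩ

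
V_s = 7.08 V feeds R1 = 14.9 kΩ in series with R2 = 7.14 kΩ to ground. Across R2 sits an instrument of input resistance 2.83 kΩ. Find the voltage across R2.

The load sits in parallel with R2, giving an effective lower resistance R2' = R2·R_L/(R2+R_L) = 2.027 kΩ.
Voltage divider with the loaded lower leg: V_out = 7.08 × 2.027/(14.9 + 2.027) = 7.08 × 0.1197 = 0.8477 V.

V_out ≈ 0.848 V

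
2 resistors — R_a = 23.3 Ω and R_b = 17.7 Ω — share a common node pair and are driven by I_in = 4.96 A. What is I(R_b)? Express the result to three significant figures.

For two parallel branches, I_k = I_in · (other R)/(sum of R).
So I = 4.96 × 23.3/41.00 = 2.819 A.

I ≈ 2.82 A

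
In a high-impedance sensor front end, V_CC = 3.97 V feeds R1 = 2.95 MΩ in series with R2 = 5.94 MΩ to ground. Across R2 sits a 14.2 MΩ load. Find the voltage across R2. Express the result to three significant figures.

The load sits in parallel with R2, giving an effective lower resistance R2' = R2·R_L/(R2+R_L) = 4.188 MΩ.
Then V_out = V_CC · R2'/(R1 + R2') = 3.97 × 4.188/7.138 = 2.329 V.
(Unloaded it would be 2.65 V; the load pulls it down.)

V_out ≈ 2.33 V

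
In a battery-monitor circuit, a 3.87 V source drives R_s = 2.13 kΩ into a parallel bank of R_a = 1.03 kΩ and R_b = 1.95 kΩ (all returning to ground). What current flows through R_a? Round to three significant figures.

I ≈ 0.903 mA

Combine the parallel branches: R_p = (1/1.03 + 1/1.95)⁻¹ = 0.6740 kΩ.
V_A by voltage divider: V_A = 3.87 × 0.6740/(2.13 + 0.6740) = 0.9302 V.
I(R_a) = V_A / R_a = 0.9302/1.03 = 0.9031 mA.
(Equivalently: I_total = 1.380 mA, then current-divider fraction G_k/ΣG = 0.6544.)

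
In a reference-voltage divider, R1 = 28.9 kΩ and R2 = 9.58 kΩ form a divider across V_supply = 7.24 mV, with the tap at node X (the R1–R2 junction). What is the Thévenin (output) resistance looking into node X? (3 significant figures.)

R_th ≈ 7.19 kΩ

Zeroing V_supply shorts the top of R1 to ground, so R_th = R1 ‖ R2 = 7.195 kΩ.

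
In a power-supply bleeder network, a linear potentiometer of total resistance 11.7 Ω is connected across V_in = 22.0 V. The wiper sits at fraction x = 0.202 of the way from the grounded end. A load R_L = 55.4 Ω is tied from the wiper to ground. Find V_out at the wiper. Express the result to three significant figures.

V_out ≈ 4.30 V

Split the track: R_lower = x·R_p = 2.363 Ω, R_upper = (1−x)·R_p = 9.337 Ω.
R_L loads the lower segment: effective lower R = 2.267 Ω.
Loaded-divider output: V_out = 22.0 × 0.1953 = 4.298 V.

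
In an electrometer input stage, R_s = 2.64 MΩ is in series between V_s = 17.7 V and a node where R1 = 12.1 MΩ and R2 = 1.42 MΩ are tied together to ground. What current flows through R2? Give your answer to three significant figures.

I ≈ 4.05 µA

Parallel bank: R_p = 1/(1/12.1 + 1/1.42) = 1.271 MΩ.
Node voltage V_A = V_s · R_p/(R_s + R_p) = 17.7 × 0.3250 = 5.752 V.
Branch current I = V_A/R2 = 5.752/1.42 = 4.051 µA.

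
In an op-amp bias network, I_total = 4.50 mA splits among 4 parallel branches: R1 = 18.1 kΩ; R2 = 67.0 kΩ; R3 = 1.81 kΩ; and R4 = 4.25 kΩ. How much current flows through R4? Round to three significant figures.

Conductances: ΣG = 1/18.1 + 1/67.0 + 1/1.81 + 1/4.25 = 0.8580 (1/kΩ).
Current divider: I(R4) = I_total · G_k/ΣG = 4.50 × (0.2353/0.8580) = 4.50 × 0.2743 = 1.234 mA.

I ≈ 1.23 mA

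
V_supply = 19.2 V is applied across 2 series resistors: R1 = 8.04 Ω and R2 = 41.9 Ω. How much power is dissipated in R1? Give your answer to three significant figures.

ΣR = 49.94 Ω → I = 19.2/49.94 = 0.3845 A.
P = I²R = 0.1478 × 8.04 = 1.188 W.

P ≈ 1.19 W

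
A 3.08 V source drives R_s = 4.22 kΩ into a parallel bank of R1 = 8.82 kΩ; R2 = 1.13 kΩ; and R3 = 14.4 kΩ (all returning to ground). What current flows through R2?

Combine the parallel branches: R_p = (1/8.82 + 1/1.13 + 1/14.4)⁻¹ = 0.9365 kΩ.
Node voltage V_A = V_CC · R_p/(R_s + R_p) = 3.08 × 0.1816 = 0.5594 V.
Branch current I = V_A/R2 = 0.5594/1.13 = 0.4950 mA.

I ≈ 0.495 mA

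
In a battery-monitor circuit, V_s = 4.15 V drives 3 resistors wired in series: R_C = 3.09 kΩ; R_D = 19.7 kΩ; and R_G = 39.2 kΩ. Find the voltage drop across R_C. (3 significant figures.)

V ≈ 0.207 V

Total series resistance ΣR = 3.09 + 19.7 + 39.2 = 61.99 kΩ.
V = V_s · R/ΣR = 4.15 × 0.04985 = 0.2069 V.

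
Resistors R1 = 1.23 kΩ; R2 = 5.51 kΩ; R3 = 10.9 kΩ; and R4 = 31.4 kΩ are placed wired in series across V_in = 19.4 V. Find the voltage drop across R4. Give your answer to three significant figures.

ΣR = 1.23 + 5.51 + 10.9 + 31.4 = 49.04 kΩ.
V = V_in · R/ΣR = 19.4 × 0.6403 = 12.42 V.

V ≈ 12.4 V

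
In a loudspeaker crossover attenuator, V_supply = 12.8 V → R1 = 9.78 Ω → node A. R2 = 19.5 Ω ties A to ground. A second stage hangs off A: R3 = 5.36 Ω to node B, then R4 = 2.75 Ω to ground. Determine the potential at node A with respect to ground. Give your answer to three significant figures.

V_A ≈ 4.73 V

The second stage (R3 + R4 = 8.110 Ω) loads node A in parallel with R2.
Effective lower resistance at A: R2 ‖ 8.110 = 5.728 Ω.
First divider: V_A = V_supply · 5.728/(9.78 + 5.728) = 4.728 V.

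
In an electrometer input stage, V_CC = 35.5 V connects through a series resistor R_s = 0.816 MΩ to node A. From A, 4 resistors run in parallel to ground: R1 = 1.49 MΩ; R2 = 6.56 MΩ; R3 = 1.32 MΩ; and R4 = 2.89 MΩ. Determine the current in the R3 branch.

I ≈ 10.5 µA

Parallel bank: R_p = 1/(1/1.49 + 1/6.56 + 1/1.32 + 1/2.89) = 0.5189 MΩ.
V_A by voltage divider: V_A = 35.5 × 0.5189/(0.816 + 0.5189) = 13.80 V.
I(R3) = V_A / R3 = 13.80/1.32 = 10.45 µA.
(Check via current divider: I_total = 26.59 µA; share G_k/ΣG = 0.3931 → same result.)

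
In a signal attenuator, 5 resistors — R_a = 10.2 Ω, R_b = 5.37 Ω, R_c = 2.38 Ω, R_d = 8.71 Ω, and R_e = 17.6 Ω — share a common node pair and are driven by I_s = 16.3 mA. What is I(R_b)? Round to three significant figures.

I ≈ 3.46 mA

ΣG = 1/10.2 + 1/5.37 + 1/2.38 + 1/8.71 + 1/17.6 = 0.8761.
By the current-divider rule, I = I_s · G_k/ΣG = 16.3 × 0.2126 = 3.465 mA.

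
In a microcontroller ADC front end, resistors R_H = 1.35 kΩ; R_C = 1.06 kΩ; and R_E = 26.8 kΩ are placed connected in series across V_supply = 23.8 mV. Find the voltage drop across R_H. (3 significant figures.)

Total series resistance ΣR = 1.35 + 1.06 + 26.8 = 29.21 kΩ.
By the voltage-divider rule, V = 23.8 × 1.350/29.21 = 1.100 mV.

V ≈ 1.10 mV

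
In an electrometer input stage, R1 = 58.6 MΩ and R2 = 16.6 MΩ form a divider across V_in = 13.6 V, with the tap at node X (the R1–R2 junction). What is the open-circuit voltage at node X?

V_th ≈ 3.00 V

With X open, the divider is unloaded: V_th = 13.6 × 16.6/75.20 = 3.002 V.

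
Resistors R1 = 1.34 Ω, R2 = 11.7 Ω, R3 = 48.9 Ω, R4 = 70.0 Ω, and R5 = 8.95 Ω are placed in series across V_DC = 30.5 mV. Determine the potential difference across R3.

ΣR = 1.34 + 11.7 + 48.9 + 70.0 + 8.95 = 140.9 Ω.
Voltage divider: V = V_DC · (48.90 / 140.9) = 30.5 × 0.3471 = 10.59 mV.

V ≈ 10.6 mV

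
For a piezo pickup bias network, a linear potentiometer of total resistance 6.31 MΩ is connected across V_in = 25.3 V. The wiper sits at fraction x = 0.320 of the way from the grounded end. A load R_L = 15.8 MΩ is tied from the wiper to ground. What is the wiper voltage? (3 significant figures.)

Lower segment x·R_p = 2.019 MΩ; upper segment (1−x)·R_p = 4.291 MΩ.
R_L loads the lower segment: effective lower R = 1.790 MΩ.
Then V_out = V_in · 1.790/(4.291 + 1.790) = 7.449 V.
(Unloaded: V_out = x·V_in = 8.10 V.)

V_out ≈ 7.45 V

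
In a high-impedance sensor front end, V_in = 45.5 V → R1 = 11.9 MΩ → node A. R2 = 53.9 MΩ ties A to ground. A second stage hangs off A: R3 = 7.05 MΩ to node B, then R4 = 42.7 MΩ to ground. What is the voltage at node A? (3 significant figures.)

V_A ≈ 31.2 V

Looking into the second stage from A: R3 + R4 = 49.75 MΩ appears in parallel with R2.
Effective lower resistance at A: R2 ‖ 49.75 = 25.87 MΩ.
V_A = 45.5 × 25.87/(11.9 + 25.87) = 31.16 V.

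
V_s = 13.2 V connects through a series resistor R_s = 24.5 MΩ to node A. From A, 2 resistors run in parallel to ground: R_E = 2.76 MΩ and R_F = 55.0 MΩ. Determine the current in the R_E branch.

Equivalent of the parallel group: R_p = 2.628 MΩ.
Node voltage V_A = V_s · R_p/(R_s + R_p) = 13.2 × 0.09688 = 1.279 V.
Branch current I = V_A/R_E = 1.279/2.76 = 0.4633 µA.
(Check via current divider: I_total = 0.4866 µA; share G_k/ΣG = 0.9522 → same result.)

I ≈ 0.463 µA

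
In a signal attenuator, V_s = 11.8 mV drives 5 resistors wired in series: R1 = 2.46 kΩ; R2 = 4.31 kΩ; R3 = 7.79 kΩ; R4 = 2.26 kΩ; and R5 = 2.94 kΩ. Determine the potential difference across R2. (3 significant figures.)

V ≈ 2.57 mV

Total series resistance ΣR = 2.46 + 4.31 + 7.79 + 2.26 + 2.94 = 19.76 kΩ.
By the voltage-divider rule, V = 11.8 × 4.310/19.76 = 2.574 mV.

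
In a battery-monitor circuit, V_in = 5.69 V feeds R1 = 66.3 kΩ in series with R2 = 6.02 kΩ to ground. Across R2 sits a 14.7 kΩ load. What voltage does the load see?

The load sits in parallel with R2, giving an effective lower resistance R2' = R2·R_L/(R2+R_L) = 4.271 kΩ.
Voltage divider with the loaded lower leg: V_out = 5.69 × 4.271/(66.3 + 4.271) = 5.69 × 0.06052 = 0.3444 V.

V_out ≈ 0.344 V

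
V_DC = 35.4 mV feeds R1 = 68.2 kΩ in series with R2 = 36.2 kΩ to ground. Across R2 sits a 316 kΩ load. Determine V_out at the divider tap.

R2 ‖ R_L = (36.2 × 316)/(36.2 + 316) = 32.48 kΩ.
Voltage divider with the loaded lower leg: V_out = 35.4 × 32.48/(68.2 + 32.48) = 35.4 × 0.3226 = 11.42 mV.
(Unloaded it would be 12.3 mV; the load pulls it down.)

V_out ≈ 11.4 mV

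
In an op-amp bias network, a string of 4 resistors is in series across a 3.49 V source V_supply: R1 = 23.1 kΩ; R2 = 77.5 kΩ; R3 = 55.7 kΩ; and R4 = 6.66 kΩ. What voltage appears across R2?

Total series resistance ΣR = 23.1 + 77.5 + 55.7 + 6.66 = 163.0 kΩ.
Voltage divider: V = V_supply · (77.50 / 163.0) = 3.49 × 0.4756 = 1.660 V.

V ≈ 1.66 V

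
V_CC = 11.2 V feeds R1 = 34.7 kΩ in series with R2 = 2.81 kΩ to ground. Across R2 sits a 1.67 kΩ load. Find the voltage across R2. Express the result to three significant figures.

First combine the lower leg with the load: R2 ‖ R_L = 1.047 kΩ.
Voltage divider with the loaded lower leg: V_out = 11.2 × 1.047/(34.7 + 1.047) = 11.2 × 0.02930 = 0.3282 V.

V_out ≈ 0.328 V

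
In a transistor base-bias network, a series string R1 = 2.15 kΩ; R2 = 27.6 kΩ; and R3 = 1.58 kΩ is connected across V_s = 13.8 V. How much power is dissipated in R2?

P ≈ 5.35 mW

Series current I = V_s/ΣR = 13.8/31.33 = 0.4405 mA.
P(R2) = I²·R2 = (0.4405)² × 27.6 = 5.355 mW.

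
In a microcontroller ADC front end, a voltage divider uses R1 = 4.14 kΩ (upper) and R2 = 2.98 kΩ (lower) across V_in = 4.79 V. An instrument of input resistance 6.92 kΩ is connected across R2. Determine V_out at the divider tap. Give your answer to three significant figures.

V_out ≈ 1.60 V

The load sits in parallel with R2, giving an effective lower resistance R2' = R2·R_L/(R2+R_L) = 2.083 kΩ.
Then V_out = V_in · R2'/(R1 + R2') = 4.79 × 2.083/6.223 = 1.603 V.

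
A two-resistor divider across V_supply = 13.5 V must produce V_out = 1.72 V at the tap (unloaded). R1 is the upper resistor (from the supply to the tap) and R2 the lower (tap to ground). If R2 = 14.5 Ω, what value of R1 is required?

The divider ratio is R2/(R1+R2) = 1.72/13.5 = 0.1274.
R1 = R2·(1/k − 1) = 14.5 × 6.849 = 99.31 Ω.

R1 ≈ 99.3 Ω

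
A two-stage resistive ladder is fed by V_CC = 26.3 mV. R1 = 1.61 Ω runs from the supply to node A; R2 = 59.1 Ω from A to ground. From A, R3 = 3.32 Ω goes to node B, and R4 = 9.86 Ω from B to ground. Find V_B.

V_B ≈ 17.1 mV

Node A sees R2 in parallel with the series input of stage 2, R3 + R4 = 13.18 Ω.
R2 ‖ (R3+R4) = 10.78 Ω.
V_A = 26.3 × 10.78/(1.61 + 10.78) = 22.88 mV.
V_B = V_A × 0.7481 = 17.12 mV.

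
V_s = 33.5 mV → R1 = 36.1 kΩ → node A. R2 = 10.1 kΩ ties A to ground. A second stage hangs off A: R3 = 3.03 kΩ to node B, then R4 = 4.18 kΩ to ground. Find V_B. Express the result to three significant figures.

V_B ≈ 2.03 mV

Looking into the second stage from A: R3 + R4 = 7.210 kΩ appears in parallel with R2.
R2 ‖ (R3+R4) = 4.207 kΩ.
V_A = 33.5 × 4.207/(36.1 + 4.207) = 3.496 mV.
Stage 2 is unloaded, so V_B = V_A · R4/(R3+R4) = 3.496 × 4.18/7.210 = 2.027 mV.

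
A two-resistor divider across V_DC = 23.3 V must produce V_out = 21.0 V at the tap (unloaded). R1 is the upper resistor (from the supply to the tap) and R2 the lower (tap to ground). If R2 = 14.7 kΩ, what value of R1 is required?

R1 ≈ 1.61 kΩ

V_out/V_DC = R2/(R1+R2) = 0.9013.
Rearranging, R1 = R2·(1−k)/k = 14.7 × 0.1095 = 1.610 kΩ.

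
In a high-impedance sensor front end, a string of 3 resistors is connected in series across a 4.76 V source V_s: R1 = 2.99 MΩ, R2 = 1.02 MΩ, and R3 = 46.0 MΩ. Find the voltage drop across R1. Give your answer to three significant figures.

V ≈ 0.285 V

ΣR = 2.99 + 1.02 + 46.0 = 50.01 MΩ.
Voltage divider: V = V_s · (2.990 / 50.01) = 4.76 × 0.05979 = 0.2846 V.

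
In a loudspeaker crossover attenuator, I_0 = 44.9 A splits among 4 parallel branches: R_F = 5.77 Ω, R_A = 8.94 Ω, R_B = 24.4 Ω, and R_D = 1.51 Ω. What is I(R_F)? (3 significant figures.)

ΣG = 1/5.77 + 1/8.94 + 1/24.4 + 1/1.51 = 0.9884.
By the current-divider rule, I = I_0 · G_k/ΣG = 44.9 × 0.1753 = 7.873 A.

I ≈ 7.87 A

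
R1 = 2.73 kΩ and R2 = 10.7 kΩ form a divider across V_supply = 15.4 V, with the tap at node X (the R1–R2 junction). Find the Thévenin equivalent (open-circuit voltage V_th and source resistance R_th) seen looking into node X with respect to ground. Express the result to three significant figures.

With X open, the divider is unloaded: V_th = 15.4 × 10.7/13.43 = 12.27 V.
With V_supply suppressed (replaced by a short), R_th = R1 ‖ R2 = (2.730 × 10.7)/(2.730 + 10.7) = 2.175 kΩ.

V_th ≈ 12.3 V, R_th ≈ 2.18 kΩ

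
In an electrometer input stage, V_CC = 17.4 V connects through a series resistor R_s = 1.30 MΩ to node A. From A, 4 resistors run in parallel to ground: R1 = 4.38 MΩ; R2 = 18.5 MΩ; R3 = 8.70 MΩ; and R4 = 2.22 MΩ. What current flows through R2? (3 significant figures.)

I ≈ 0.447 µA

Combine the parallel branches: R_p = (1/4.38 + 1/18.5 + 1/8.70 + 1/2.22)⁻¹ = 1.180 MΩ.
V_A = 17.4 × 1.180/2.480 = 8.277 V.
I(R2) = V_A / R2 = 8.277/18.5 = 0.4474 µA.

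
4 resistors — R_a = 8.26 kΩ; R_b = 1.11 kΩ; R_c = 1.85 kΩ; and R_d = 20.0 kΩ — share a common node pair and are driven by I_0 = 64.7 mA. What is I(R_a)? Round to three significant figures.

I ≈ 4.86 mA

Total conductance ΣG = 1/8.26 + 1/1.11 + 1/1.85 + 1/20.0 = 1.613 (units of 1/kΩ).
By the current-divider rule, I = I_0 · G_k/ΣG = 64.7 × 0.07508 = 4.858 mA.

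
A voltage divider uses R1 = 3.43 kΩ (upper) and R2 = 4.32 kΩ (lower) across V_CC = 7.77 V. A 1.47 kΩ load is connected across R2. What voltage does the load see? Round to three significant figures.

V_out ≈ 1.88 V

First combine the lower leg with the load: R2 ‖ R_L = 1.097 kΩ.
Now apply the divider: V_out = 7.77 × 0.2423 = 1.883 V.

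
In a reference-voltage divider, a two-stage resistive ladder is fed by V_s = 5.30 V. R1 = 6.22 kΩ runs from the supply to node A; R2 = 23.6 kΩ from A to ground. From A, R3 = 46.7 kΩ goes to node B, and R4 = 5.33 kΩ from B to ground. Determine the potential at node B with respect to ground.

V_B ≈ 0.393 V

Node A sees R2 in parallel with the series input of stage 2, R3 + R4 = 52.03 kΩ.
Effective lower resistance at A: R2 ‖ 52.03 = 16.24 kΩ.
First divider: V_A = V_s · 16.24/(6.22 + 16.24) = 3.832 V.
Stage 2 is unloaded, so V_B = V_A · R4/(R3+R4) = 3.832 × 5.33/52.03 = 0.3925 V.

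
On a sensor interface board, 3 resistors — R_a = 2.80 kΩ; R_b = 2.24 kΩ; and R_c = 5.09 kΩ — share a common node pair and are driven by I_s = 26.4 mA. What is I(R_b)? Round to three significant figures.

I ≈ 11.8 mA

ΣG = 1/2.80 + 1/2.24 + 1/5.09 = 1.000.
Current divider: I(R_b) = I_s · G_k/ΣG = 26.4 × (0.4464/1.000) = 26.4 × 0.4464 = 11.79 mA.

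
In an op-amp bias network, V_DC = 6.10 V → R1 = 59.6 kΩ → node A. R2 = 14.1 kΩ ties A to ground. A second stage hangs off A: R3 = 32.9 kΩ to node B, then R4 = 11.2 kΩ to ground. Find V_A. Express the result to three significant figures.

V_A ≈ 0.927 V

The second stage (R3 + R4 = 44.10 kΩ) loads node A in parallel with R2.
R2 ‖ (R3+R4) = 10.68 kΩ.
So V_A = 6.10 × 0.1520 = 0.9273 V.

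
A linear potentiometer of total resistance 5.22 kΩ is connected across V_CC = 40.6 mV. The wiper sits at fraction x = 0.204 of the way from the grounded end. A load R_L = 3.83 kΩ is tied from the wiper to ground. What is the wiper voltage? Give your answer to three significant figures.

Split the track: R_lower = x·R_p = 1.065 kΩ, R_upper = (1−x)·R_p = 4.155 kΩ.
R_L loads the lower segment: effective lower R = 0.8332 kΩ.
Then V_out = V_CC · 0.8332/(4.155 + 0.8332) = 6.782 mV.

V_out ≈ 6.78 mV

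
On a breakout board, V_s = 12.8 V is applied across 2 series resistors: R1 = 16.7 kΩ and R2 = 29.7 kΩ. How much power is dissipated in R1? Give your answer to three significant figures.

Series current I = V_s/ΣR = 12.8/46.40 = 0.2759 mA.
P = I²R = 0.07610 × 16.7 = 1.271 mW.

P ≈ 1.27 mW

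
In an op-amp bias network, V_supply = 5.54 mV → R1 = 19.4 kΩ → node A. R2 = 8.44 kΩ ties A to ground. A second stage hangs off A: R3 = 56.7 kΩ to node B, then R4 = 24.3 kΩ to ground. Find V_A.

V_A ≈ 1.57 mV

Looking into the second stage from A: R3 + R4 = 81.00 kΩ appears in parallel with R2.
Effective lower resistance at A: R2 ‖ 81.00 = 7.644 kΩ.
So V_A = 5.54 × 0.2826 = 1.566 mV.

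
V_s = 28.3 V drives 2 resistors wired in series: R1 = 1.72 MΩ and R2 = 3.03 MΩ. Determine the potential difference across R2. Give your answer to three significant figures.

Total series resistance ΣR = 1.72 + 3.03 = 4.750 MΩ.
V = V_s · R/ΣR = 28.3 × 0.6379 = 18.05 V.

V ≈ 18.1 V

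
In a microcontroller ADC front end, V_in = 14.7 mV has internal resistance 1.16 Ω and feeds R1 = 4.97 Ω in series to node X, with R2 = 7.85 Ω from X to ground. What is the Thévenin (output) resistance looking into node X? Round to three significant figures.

R_th ≈ 3.44 Ω

R1' = 1.16 + 4.97 = 6.130 Ω (source resistance + R1).
Looking into X with the source shorted: R_th = R1'·R2/(R1'+R2) = 6.130 × 7.85/13.98 = 3.442 Ω.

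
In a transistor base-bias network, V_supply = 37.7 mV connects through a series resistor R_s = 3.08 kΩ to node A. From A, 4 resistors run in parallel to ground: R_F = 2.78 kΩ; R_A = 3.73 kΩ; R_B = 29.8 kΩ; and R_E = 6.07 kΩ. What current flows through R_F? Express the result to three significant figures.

I ≈ 3.83 µA

Equivalent of the parallel group: R_p = 1.210 kΩ.
V_A by voltage divider: V_A = 37.7 × 1.210/(3.08 + 1.210) = 10.64 mV.
I(R_F) = V_A / R_F = 10.64/2.78 = 3.826 µA.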